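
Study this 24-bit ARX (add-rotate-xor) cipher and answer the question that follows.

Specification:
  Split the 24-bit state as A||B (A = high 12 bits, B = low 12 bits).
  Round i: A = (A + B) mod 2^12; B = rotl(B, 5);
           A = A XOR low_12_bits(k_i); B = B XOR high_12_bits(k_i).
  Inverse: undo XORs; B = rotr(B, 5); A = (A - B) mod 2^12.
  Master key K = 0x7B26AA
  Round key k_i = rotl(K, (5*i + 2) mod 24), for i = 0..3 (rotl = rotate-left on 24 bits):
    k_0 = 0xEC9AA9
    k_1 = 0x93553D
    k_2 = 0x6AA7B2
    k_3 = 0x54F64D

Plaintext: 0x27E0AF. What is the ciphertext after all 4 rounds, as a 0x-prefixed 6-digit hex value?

s_0 = plaintext = 0x27E0AF
s_1 = Round(s_0, k_0) = 0x984B28
s_2 = Round(s_1, k_1) = 0x191C23
s_3 = Round(s_2, k_2) = 0xA062D2
s_4 = Round(s_3, k_3) = 0xA95F0A

0xA95F0A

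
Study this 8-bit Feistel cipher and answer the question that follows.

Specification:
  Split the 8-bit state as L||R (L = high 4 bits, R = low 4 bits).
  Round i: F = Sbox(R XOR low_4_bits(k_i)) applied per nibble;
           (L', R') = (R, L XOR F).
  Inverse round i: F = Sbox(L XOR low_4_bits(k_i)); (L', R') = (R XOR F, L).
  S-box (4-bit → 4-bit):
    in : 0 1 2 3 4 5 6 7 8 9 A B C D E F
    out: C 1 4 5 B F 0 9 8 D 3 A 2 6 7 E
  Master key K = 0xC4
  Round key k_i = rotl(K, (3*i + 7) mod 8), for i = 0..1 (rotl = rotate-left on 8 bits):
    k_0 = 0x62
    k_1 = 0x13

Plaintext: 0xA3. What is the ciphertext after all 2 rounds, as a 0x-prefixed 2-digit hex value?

s_0 = plaintext = 0xA3
s_1 = Round(s_0, k_0) = 0x3B
s_2 = Round(s_1, k_1) = 0xBB

0xBB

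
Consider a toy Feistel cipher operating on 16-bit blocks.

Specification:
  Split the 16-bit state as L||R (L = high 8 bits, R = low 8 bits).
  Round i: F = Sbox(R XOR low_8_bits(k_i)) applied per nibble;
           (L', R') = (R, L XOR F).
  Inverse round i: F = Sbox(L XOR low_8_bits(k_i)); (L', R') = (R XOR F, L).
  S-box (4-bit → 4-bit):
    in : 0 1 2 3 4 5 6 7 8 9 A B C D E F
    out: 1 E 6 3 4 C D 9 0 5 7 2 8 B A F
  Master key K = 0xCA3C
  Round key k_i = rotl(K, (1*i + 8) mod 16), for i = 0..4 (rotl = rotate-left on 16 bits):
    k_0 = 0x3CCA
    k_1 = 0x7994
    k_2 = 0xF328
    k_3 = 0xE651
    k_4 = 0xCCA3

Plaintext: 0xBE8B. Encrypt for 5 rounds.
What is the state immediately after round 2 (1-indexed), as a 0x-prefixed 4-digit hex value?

s_0 = plaintext = 0xBE8B
s_1 = Round(s_0, k_0) = 0x8BF0
s_2 = Round(s_1, k_1) = 0xF05F
s_3 = Round(s_2, k_2) = 0x5F69
s_4 = Round(s_3, k_3) = 0x696F
s_5 = Round(s_4, k_4) = 0x6FE1

0xF05F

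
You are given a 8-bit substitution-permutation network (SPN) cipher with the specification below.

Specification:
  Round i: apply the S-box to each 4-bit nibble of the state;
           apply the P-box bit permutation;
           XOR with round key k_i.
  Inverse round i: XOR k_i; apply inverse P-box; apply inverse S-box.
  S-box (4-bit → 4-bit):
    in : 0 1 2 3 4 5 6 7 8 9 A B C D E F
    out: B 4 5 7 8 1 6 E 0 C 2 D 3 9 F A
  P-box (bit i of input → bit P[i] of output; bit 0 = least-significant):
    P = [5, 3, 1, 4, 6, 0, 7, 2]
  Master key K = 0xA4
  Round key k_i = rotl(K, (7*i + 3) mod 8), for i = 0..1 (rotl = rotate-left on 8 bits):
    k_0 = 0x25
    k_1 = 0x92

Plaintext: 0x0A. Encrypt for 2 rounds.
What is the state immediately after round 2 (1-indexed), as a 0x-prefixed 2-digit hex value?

0x13

s_0 = plaintext = 0x0A
s_1 = Round(s_0, k_0) = 0x68
s_2 = Round(s_1, k_1) = 0x13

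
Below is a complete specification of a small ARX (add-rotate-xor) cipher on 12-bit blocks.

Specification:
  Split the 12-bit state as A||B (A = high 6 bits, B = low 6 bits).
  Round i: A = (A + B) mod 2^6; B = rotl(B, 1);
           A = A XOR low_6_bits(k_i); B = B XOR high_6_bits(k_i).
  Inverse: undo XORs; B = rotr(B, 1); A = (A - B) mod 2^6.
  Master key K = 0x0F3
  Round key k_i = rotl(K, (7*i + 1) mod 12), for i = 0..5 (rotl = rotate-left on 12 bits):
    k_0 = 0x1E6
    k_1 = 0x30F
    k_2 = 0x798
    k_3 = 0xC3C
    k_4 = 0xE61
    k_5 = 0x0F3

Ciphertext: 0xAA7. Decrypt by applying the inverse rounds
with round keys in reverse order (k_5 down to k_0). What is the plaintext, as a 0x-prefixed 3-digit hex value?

s_0 = ciphertext = 0xAA7
s_1 = InvRound(s_0, k_5) = 0x1D2
s_2 = InvRound(s_1, k_4) = 0xC75
s_3 = InvRound(s_2, k_3) = 0xAE2
s_4 = InvRound(s_3, k_2) = 0x55E
s_5 = InvRound(s_4, k_1) = 0x449
s_6 = InvRound(s_5, k_0) = 0xC07

0xC07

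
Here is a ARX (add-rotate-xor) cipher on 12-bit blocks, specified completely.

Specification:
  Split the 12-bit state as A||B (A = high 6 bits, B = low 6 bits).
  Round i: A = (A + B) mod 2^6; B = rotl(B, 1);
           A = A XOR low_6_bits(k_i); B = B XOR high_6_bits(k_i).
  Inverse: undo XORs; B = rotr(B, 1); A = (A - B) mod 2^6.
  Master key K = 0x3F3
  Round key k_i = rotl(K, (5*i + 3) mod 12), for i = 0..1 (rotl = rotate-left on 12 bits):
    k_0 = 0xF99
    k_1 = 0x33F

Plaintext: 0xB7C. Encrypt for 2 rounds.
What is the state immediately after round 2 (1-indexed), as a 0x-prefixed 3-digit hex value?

0x202

s_0 = plaintext = 0xB7C
s_1 = Round(s_0, k_0) = 0xC07
s_2 = Round(s_1, k_1) = 0x202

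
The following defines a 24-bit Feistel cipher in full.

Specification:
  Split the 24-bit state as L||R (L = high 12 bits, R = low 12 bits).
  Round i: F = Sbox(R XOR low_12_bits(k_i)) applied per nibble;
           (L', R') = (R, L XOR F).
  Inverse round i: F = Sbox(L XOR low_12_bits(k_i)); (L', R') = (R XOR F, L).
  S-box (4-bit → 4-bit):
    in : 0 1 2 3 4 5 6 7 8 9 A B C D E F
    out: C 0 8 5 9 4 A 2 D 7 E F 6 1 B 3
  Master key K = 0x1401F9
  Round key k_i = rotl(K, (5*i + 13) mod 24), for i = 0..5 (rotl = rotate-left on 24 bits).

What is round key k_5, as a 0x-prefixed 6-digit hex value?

0x7E4500

K = 0x1401F9
k_0 = rotl(K, (5*0+13) mod 24) = rotl(K, 13) = 0x3F2280
k_1 = rotl(K, (5*1+13) mod 24) = rotl(K, 18) = 0xE45007
k_2 = rotl(K, (5*2+13) mod 24) = rotl(K, 23) = 0x8A00FC
k_3 = rotl(K, (5*3+13) mod 24) = rotl(K, 4) = 0x401F91
k_4 = rotl(K, (5*4+13) mod 24) = rotl(K, 9) = 0x03F228
k_5 = rotl(K, (5*5+13) mod 24) = rotl(K, 14) = 0x7E4500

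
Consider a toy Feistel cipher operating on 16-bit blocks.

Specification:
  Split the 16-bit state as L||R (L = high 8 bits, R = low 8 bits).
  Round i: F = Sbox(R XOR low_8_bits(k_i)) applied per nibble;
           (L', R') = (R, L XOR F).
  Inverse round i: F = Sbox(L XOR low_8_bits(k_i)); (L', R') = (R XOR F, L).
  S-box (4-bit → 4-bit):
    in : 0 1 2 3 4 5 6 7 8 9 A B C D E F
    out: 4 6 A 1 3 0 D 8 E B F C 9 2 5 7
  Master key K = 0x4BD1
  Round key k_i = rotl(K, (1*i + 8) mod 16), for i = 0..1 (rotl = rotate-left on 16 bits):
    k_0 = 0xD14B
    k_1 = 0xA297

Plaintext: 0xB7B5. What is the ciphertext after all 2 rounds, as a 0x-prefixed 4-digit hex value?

0xC2B5

s_0 = plaintext = 0xB7B5
s_1 = Round(s_0, k_0) = 0xB5C2
s_2 = Round(s_1, k_1) = 0xC2B5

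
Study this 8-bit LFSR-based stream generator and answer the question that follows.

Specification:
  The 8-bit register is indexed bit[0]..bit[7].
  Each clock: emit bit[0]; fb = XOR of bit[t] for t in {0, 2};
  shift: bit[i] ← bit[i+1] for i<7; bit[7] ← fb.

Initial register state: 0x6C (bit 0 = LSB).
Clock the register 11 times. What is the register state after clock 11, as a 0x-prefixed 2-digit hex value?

0x56

reg_0 = 0x6C
clock 1: out=0, reg = 0xB6
clock 2: out=0, reg = 0xDB
clock 3: out=1, reg = 0xED
clock 4: out=1, reg = 0x76
clock 5: out=0, reg = 0xBB
clock 6: out=1, reg = 0xDD
clock 7: out=1, reg = 0x6E
clock 8: out=0, reg = 0xB7
clock 9: out=1, reg = 0x5B
clock 10: out=1, reg = 0xAD
clock 11: out=1, reg = 0x56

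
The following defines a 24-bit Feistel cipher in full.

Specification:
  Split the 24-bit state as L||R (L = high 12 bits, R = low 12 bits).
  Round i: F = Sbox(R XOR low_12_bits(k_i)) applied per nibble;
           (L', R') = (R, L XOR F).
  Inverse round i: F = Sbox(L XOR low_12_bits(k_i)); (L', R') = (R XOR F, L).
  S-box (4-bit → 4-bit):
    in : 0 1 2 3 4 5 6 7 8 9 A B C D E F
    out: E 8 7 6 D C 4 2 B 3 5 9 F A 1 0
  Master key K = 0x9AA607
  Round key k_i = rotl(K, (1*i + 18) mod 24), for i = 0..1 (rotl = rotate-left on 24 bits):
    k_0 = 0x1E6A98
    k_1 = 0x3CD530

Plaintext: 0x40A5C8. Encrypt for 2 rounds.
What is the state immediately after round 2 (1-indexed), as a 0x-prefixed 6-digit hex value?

0x4C4DC5

s_0 = plaintext = 0x40A5C8
s_1 = Round(s_0, k_0) = 0x5C84C4
s_2 = Round(s_1, k_1) = 0x4C4DC5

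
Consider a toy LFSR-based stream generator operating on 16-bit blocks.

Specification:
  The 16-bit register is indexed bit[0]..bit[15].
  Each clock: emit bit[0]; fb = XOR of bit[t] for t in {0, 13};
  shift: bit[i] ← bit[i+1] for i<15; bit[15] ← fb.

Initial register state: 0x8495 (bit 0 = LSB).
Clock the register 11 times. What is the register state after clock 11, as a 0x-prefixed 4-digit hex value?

0xCB30

reg_0 = 0x8495
clock 1: out=1, reg = 0xC24A
clock 2: out=0, reg = 0x6125
clock 3: out=1, reg = 0x3092
clock 4: out=0, reg = 0x9849
clock 5: out=1, reg = 0xCC24
clock 6: out=0, reg = 0x6612
clock 7: out=0, reg = 0xB309
clock 8: out=1, reg = 0x5984
clock 9: out=0, reg = 0x2CC2
clock 10: out=0, reg = 0x9661
clock 11: out=1, reg = 0xCB30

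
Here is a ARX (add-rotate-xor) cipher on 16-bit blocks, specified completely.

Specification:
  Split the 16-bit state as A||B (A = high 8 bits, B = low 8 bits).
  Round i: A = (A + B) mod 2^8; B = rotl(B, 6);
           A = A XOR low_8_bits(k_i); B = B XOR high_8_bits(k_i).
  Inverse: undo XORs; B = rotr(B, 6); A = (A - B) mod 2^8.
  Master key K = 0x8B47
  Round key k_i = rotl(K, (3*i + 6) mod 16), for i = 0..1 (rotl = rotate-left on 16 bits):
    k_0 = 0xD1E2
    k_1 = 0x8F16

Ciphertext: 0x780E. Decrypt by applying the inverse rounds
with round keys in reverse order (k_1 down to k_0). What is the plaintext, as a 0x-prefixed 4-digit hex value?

0x2B5F

s_0 = ciphertext = 0x780E
s_1 = InvRound(s_0, k_1) = 0x6806
s_2 = InvRound(s_1, k_0) = 0x2B5F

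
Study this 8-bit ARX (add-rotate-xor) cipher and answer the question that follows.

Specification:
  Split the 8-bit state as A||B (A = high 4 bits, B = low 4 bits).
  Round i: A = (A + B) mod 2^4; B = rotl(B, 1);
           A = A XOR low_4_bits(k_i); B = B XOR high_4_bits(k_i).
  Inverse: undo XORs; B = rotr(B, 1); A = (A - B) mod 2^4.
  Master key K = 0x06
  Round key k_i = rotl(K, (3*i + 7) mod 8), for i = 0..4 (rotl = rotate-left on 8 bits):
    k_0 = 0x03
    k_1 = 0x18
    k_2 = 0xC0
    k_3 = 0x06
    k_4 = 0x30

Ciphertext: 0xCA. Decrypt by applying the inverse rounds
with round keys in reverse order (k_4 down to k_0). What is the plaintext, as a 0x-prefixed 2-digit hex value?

0x11

s_0 = ciphertext = 0xCA
s_1 = InvRound(s_0, k_4) = 0x0C
s_2 = InvRound(s_1, k_3) = 0x06
s_3 = InvRound(s_2, k_2) = 0xB5
s_4 = InvRound(s_3, k_1) = 0x12
s_5 = InvRound(s_4, k_0) = 0x11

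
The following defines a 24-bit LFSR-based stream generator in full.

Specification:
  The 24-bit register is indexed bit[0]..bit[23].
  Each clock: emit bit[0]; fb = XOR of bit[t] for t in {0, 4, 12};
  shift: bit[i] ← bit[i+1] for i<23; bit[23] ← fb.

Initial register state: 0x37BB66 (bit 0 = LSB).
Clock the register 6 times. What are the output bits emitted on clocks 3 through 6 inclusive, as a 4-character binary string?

reg_0 = 0x37BB66
clock 1: out=0, reg = 0x9BDDB3
clock 2: out=1, reg = 0xCDEED9
clock 3: out=1, reg = 0x66F76C
clock 4: out=0, reg = 0xB37BB6
clock 5: out=0, reg = 0x59BDDB
clock 6: out=1, reg = 0xACDEED

1001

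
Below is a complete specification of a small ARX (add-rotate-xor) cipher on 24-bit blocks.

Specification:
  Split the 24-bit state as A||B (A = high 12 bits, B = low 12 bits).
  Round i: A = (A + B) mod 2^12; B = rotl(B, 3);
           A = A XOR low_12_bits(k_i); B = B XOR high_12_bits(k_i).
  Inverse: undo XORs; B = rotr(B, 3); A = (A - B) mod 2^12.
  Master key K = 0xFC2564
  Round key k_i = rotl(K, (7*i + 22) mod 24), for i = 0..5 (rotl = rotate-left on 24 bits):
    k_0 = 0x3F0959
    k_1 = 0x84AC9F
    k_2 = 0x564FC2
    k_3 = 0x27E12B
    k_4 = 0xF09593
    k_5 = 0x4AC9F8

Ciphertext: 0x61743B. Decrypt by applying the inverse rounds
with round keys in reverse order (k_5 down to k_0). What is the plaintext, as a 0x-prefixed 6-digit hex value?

s_0 = ciphertext = 0x61743B
s_1 = InvRound(s_0, k_5) = 0x1DDE12
s_2 = InvRound(s_1, k_4) = 0xE2B623
s_3 = InvRound(s_2, k_3) = 0x475A8B
s_4 = InvRound(s_3, k_2) = 0xBBAFFD
s_5 = InvRound(s_4, k_1) = 0x82FEF6
s_6 = InvRound(s_5, k_0) = 0x3D6DA0

0x3D6DA0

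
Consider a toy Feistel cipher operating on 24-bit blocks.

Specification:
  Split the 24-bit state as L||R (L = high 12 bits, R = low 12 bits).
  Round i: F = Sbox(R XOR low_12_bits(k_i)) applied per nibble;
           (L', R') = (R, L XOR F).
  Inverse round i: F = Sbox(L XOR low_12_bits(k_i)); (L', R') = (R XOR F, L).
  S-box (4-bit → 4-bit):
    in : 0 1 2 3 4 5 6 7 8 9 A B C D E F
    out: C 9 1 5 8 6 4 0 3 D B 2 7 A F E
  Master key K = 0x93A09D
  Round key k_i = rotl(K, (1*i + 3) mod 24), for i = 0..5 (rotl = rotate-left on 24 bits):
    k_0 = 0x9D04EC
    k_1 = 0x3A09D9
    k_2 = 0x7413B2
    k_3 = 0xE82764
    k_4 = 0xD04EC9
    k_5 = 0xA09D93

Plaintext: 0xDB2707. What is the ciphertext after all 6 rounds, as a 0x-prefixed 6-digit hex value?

s_0 = plaintext = 0xDB2707
s_1 = Round(s_0, k_0) = 0x707840
s_2 = Round(s_1, k_1) = 0x840EDA
s_3 = Round(s_2, k_2) = 0xEDA203
s_4 = Round(s_3, k_3) = 0x20389A
s_5 = Round(s_4, k_4) = 0x89A666
s_6 = Round(s_5, k_5) = 0x666A7C

0x666A7C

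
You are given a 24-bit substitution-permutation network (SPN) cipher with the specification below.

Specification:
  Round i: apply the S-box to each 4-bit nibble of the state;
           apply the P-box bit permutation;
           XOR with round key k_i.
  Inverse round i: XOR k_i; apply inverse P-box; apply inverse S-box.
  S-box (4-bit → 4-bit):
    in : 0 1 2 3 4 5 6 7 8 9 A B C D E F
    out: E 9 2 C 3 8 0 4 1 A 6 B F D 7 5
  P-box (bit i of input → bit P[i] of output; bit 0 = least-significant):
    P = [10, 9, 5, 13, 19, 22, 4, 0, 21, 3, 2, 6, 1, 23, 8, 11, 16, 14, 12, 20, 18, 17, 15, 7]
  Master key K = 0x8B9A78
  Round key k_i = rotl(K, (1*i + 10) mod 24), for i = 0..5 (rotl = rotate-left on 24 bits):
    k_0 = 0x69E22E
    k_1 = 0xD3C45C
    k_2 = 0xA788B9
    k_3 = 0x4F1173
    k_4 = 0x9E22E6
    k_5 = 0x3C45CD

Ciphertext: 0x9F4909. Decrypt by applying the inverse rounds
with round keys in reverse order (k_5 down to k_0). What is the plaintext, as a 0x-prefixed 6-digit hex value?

0x2DBC9B

s_0 = ciphertext = 0x9F4909
s_1 = InvRound(s_0, k_5) = 0x989D68
s_2 = InvRound(s_1, k_4) = 0xC7DA6B
s_3 = InvRound(s_2, k_3) = 0x7202F2
s_4 = InvRound(s_3, k_2) = 0xF1B992
s_5 = InvRound(s_4, k_1) = 0x9ADC61
s_6 = InvRound(s_5, k_0) = 0x2DBC9B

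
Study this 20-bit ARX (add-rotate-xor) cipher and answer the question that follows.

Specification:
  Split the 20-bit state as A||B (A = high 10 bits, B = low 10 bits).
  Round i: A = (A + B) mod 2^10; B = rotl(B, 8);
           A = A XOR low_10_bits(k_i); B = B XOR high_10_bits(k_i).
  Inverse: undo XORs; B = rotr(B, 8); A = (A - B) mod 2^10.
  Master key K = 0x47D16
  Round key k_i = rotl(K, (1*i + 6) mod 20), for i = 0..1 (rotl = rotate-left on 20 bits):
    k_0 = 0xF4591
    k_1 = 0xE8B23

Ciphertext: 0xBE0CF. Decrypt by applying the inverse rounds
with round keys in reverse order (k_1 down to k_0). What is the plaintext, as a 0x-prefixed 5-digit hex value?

s_0 = ciphertext = 0xBE0CF
s_1 = InvRound(s_0, k_1) = 0x091B7
s_2 = InvRound(s_1, k_0) = 0x06D9A

0x06D9A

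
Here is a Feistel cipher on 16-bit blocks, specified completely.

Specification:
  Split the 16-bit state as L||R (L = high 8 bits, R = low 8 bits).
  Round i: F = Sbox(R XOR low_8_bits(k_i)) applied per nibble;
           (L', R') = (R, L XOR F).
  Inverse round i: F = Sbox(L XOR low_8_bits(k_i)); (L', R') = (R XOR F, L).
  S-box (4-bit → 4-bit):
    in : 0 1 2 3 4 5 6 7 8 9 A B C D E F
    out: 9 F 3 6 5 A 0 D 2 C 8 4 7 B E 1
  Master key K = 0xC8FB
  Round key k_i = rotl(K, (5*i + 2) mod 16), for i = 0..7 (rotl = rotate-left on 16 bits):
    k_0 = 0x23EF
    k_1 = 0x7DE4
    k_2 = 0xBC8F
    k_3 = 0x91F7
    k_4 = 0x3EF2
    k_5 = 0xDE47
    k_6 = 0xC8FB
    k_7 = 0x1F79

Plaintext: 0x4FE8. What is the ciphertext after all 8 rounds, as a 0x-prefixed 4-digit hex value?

0x41A0

s_0 = plaintext = 0x4FE8
s_1 = Round(s_0, k_0) = 0xE8D2
s_2 = Round(s_1, k_1) = 0xD288
s_3 = Round(s_2, k_2) = 0x884F
s_4 = Round(s_3, k_3) = 0x4FCA
s_5 = Round(s_4, k_4) = 0xCA2D
s_6 = Round(s_5, k_5) = 0x2DC2
s_7 = Round(s_6, k_6) = 0xC241
s_8 = Round(s_7, k_7) = 0x41A0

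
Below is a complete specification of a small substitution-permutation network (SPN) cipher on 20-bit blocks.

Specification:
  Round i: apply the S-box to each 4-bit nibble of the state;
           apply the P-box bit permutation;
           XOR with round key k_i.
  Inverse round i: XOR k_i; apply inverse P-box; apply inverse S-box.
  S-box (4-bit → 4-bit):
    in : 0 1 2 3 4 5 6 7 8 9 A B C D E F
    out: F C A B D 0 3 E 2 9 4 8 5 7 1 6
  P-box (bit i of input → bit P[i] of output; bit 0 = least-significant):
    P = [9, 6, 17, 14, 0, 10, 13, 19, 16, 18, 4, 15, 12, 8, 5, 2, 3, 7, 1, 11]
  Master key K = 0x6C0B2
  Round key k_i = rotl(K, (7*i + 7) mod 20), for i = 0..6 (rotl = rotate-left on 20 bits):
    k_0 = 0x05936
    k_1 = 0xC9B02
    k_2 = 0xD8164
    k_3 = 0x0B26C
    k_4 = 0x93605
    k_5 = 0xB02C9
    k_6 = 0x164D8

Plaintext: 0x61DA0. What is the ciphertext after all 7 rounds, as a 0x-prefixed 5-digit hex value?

s_0 = plaintext = 0x61DA0
s_1 = Round(s_0, k_0) = 0x73BCA
s_2 = Round(s_1, k_1) = 0xE2285
s_3 = Round(s_2, k_2) = 0x90468
s_4 = Round(s_3, k_3) = 0x12F11
s_5 = Round(s_4, k_4) = 0x75F13
s_6 = Round(s_5, k_5) = 0x7681B
s_7 = Round(s_6, k_6) = 0xD1D5A

0xD1D5A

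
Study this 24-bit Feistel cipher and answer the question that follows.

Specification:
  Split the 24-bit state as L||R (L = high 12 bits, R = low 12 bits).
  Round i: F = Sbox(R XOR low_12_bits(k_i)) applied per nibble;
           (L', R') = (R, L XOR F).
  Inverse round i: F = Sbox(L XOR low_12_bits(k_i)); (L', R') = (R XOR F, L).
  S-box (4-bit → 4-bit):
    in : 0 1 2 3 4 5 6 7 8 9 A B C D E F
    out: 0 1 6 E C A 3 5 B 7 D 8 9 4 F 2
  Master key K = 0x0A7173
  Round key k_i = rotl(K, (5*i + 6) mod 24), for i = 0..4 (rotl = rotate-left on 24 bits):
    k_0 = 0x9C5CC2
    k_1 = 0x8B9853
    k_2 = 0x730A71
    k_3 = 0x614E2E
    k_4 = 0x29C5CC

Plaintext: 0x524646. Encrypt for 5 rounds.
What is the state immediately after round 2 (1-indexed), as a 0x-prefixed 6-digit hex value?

0x8986DE

s_0 = plaintext = 0x524646
s_1 = Round(s_0, k_0) = 0x646898
s_2 = Round(s_1, k_1) = 0x8986DE
s_3 = Round(s_2, k_2) = 0x6DE14A
s_4 = Round(s_3, k_3) = 0x14A4E2
s_5 = Round(s_4, k_4) = 0x4E2025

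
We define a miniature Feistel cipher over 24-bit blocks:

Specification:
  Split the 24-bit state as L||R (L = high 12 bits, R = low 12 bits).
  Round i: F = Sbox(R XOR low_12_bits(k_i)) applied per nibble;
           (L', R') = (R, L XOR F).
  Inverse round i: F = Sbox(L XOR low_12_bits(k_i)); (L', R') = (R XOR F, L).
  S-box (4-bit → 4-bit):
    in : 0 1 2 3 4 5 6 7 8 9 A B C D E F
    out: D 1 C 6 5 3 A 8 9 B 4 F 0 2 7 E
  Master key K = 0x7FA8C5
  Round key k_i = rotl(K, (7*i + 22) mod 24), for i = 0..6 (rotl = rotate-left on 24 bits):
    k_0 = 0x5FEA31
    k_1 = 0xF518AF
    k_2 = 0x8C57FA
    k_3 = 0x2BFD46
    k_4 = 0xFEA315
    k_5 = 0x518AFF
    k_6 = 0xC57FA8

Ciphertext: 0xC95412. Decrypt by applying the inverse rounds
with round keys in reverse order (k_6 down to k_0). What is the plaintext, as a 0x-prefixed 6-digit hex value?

0xBF3789

s_0 = ciphertext = 0xC95412
s_1 = InvRound(s_0, k_6) = 0x270C95
s_2 = InvRound(s_1, k_5) = 0x50B270
s_3 = InvRound(s_2, k_4) = 0x86750B
s_4 = InvRound(s_3, k_3) = 0x6CA867
s_5 = InvRound(s_4, k_2) = 0x90A6CA
s_6 = InvRound(s_5, k_1) = 0x78990A
s_7 = InvRound(s_6, k_0) = 0xBF3789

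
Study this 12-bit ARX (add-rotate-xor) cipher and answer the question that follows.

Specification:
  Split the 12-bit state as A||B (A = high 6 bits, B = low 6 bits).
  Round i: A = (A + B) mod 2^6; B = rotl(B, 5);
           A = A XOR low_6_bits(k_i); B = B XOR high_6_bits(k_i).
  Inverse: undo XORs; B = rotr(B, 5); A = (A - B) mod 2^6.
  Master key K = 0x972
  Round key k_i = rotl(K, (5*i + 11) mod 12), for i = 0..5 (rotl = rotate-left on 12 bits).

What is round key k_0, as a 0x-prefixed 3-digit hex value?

0x4B9

K = 0x972
k_0 = rotl(K, (5*0+11) mod 12) = rotl(K, 11) = 0x4B9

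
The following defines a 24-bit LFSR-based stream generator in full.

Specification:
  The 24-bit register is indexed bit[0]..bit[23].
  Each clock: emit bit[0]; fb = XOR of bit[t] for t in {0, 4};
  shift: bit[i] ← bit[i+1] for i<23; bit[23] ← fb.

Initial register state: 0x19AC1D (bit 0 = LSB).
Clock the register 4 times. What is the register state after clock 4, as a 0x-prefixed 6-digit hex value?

0xC19AC1

reg_0 = 0x19AC1D
clock 1: out=1, reg = 0x0CD60E
clock 2: out=0, reg = 0x066B07
clock 3: out=1, reg = 0x833583
clock 4: out=1, reg = 0xC19AC1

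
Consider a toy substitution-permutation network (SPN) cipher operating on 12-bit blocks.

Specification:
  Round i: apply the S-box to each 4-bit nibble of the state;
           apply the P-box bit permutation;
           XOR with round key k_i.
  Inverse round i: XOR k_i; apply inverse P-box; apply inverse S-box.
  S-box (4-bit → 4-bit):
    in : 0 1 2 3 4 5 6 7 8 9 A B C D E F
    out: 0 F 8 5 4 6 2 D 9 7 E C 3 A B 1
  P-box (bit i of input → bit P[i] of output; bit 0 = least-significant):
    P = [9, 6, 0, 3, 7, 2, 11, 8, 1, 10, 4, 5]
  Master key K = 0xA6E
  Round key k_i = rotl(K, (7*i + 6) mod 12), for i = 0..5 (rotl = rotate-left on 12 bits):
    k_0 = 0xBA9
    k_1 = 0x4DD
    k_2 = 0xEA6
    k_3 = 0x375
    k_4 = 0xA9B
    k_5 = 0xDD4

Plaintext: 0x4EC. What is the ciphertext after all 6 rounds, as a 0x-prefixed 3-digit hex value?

0xFEA

s_0 = plaintext = 0x4EC
s_1 = Round(s_0, k_0) = 0x87D
s_2 = Round(s_1, k_1) = 0xD37
s_3 = Round(s_2, k_2) = 0x00F
s_4 = Round(s_3, k_3) = 0x175
s_5 = Round(s_4, k_4) = 0x768
s_6 = Round(s_5, k_5) = 0xFEA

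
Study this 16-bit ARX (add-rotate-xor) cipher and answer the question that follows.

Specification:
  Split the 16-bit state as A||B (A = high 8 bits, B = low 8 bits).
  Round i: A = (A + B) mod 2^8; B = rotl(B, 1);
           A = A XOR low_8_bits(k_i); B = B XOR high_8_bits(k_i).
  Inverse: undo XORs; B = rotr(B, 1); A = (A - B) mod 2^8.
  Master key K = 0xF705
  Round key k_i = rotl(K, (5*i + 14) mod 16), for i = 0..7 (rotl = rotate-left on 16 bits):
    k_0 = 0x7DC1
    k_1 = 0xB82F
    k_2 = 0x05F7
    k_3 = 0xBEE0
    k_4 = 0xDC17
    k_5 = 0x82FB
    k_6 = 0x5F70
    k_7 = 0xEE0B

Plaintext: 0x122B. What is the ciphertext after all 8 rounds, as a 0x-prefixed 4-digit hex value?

0xE94C

s_0 = plaintext = 0x122B
s_1 = Round(s_0, k_0) = 0xFC2B
s_2 = Round(s_1, k_1) = 0x08EE
s_3 = Round(s_2, k_2) = 0x01D8
s_4 = Round(s_3, k_3) = 0x390F
s_5 = Round(s_4, k_4) = 0x5FC2
s_6 = Round(s_5, k_5) = 0xDA07
s_7 = Round(s_6, k_6) = 0x9151
s_8 = Round(s_7, k_7) = 0xE94C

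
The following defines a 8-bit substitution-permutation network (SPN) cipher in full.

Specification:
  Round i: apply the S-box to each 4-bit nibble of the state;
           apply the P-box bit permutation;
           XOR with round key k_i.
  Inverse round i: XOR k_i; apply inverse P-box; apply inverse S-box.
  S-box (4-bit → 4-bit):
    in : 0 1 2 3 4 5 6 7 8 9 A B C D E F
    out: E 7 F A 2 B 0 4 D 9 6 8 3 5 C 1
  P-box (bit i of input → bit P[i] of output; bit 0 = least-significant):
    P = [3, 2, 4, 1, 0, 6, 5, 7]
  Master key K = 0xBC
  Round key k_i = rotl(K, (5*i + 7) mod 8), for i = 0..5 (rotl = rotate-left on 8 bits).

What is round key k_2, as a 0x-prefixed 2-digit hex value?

0x79

K = 0xBC
k_0 = rotl(K, (5*0+7) mod 8) = rotl(K, 7) = 0x5E
k_1 = rotl(K, (5*1+7) mod 8) = rotl(K, 4) = 0xCB
k_2 = rotl(K, (5*2+7) mod 8) = rotl(K, 1) = 0x79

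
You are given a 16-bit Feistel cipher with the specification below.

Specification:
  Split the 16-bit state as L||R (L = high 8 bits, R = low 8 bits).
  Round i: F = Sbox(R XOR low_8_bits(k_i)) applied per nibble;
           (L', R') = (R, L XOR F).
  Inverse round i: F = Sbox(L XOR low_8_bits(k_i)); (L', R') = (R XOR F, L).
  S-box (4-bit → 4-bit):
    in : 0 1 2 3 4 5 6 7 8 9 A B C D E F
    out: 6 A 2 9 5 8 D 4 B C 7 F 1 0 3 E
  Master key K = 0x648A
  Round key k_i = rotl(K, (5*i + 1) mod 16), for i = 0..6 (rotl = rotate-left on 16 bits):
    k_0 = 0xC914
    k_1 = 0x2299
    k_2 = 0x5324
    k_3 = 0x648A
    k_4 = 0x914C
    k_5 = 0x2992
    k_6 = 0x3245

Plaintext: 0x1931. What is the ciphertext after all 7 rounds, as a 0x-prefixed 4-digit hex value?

s_0 = plaintext = 0x1931
s_1 = Round(s_0, k_0) = 0x3131
s_2 = Round(s_1, k_1) = 0x314A
s_3 = Round(s_2, k_2) = 0x4AE2
s_4 = Round(s_3, k_3) = 0xE291
s_5 = Round(s_4, k_4) = 0x91E2
s_6 = Round(s_5, k_5) = 0xE2D7
s_7 = Round(s_6, k_6) = 0xD720

0xD720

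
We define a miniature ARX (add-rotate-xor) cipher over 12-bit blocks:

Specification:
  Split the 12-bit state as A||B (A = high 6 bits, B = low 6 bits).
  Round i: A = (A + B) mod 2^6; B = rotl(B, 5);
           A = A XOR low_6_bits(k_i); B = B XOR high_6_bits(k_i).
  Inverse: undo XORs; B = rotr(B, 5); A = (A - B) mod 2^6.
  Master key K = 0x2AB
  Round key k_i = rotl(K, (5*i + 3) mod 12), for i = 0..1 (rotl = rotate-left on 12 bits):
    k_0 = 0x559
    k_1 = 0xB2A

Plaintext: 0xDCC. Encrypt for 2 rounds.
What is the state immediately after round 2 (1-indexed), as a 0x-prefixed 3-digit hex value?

s_0 = plaintext = 0xDCC
s_1 = Round(s_0, k_0) = 0x693
s_2 = Round(s_1, k_1) = 0x1C5

0x1C5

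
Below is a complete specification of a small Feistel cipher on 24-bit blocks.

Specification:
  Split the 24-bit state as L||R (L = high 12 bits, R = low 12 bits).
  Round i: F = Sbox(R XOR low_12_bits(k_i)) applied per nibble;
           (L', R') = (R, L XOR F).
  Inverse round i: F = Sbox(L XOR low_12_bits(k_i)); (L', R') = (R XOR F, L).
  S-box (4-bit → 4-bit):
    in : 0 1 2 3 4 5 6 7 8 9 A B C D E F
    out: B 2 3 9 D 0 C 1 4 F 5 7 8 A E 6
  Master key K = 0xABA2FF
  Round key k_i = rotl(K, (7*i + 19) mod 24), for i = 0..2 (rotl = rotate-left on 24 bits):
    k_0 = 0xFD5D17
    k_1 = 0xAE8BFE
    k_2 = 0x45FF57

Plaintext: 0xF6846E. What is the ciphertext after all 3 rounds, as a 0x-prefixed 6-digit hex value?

0x32186B

s_0 = plaintext = 0xF6846E
s_1 = Round(s_0, k_0) = 0x46E077
s_2 = Round(s_1, k_1) = 0x077321
s_3 = Round(s_2, k_2) = 0x32186B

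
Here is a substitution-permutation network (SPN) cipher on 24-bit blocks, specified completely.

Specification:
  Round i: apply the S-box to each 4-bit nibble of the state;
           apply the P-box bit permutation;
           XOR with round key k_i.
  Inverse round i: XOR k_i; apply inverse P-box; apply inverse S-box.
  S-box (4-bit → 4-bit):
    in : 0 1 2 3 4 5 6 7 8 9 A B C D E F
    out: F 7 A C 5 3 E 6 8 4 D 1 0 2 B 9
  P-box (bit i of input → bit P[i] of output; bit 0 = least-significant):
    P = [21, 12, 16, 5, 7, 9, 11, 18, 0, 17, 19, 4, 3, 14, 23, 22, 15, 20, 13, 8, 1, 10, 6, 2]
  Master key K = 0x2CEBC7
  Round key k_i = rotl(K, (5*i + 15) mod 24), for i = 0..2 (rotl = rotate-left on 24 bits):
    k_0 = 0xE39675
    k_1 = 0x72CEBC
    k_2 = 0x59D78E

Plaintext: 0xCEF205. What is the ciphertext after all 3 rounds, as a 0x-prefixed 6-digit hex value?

s_0 = plaintext = 0xCEF205
s_1 = Round(s_0, k_0) = 0x950DED
s_2 = Round(s_1, k_1) = 0xA41C74
s_3 = Round(s_2, k_2) = 0xF83DC0

0xF83DC0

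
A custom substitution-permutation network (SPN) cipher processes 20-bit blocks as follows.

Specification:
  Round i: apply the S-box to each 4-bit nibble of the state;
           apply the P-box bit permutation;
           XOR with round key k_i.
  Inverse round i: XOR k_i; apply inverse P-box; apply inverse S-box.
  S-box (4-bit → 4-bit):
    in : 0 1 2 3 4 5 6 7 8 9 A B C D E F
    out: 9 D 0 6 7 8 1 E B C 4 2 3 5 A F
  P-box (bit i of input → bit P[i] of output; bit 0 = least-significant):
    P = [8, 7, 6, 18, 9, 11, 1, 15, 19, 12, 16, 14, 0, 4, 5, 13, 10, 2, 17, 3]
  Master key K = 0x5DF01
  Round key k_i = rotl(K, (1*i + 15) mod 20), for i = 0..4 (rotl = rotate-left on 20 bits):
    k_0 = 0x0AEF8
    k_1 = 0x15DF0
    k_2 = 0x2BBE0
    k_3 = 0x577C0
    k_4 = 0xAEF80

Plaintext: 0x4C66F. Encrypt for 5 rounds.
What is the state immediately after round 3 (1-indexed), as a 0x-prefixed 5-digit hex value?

0xA0E4B

s_0 = plaintext = 0x4C66F
s_1 = Round(s_0, k_0) = 0xEA92D
s_2 = Round(s_1, k_1) = 0x01C9C
s_3 = Round(s_2, k_2) = 0xA0E4B
s_4 = Round(s_3, k_3) = 0x70D43
s_5 = Round(s_4, k_4) = 0x1C54F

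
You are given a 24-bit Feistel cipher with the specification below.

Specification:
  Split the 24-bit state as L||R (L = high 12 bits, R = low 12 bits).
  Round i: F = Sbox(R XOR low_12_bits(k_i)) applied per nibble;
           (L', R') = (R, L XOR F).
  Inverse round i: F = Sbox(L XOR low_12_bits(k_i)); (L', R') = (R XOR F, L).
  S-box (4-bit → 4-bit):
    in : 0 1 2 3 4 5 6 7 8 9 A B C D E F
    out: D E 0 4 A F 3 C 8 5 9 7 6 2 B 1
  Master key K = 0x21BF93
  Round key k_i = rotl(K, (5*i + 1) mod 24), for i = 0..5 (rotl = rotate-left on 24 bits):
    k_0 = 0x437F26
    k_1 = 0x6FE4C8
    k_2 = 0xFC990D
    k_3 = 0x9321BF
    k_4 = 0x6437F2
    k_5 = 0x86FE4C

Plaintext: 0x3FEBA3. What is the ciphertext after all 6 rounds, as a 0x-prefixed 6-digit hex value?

s_0 = plaintext = 0x3FEBA3
s_1 = Round(s_0, k_0) = 0xBA3971
s_2 = Round(s_1, k_1) = 0x9719D6
s_3 = Round(s_2, k_2) = 0x9D6456
s_4 = Round(s_3, k_3) = 0x456663
s_5 = Round(s_4, k_4) = 0x663A08
s_6 = Round(s_5, k_5) = 0xA08CC9

0xA08CC9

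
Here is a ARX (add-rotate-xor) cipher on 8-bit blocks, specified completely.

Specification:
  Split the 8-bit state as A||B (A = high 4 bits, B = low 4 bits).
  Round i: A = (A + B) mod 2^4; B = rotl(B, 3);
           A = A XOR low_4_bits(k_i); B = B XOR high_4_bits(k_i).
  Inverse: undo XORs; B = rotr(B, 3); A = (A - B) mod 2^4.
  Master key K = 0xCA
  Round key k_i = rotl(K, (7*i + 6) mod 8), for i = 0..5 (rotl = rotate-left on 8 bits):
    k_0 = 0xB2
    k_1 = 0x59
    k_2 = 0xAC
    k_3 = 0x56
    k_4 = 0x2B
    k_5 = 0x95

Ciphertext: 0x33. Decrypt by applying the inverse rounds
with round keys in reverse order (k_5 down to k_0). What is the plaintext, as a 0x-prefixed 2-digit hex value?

s_0 = ciphertext = 0x33
s_1 = InvRound(s_0, k_5) = 0x15
s_2 = InvRound(s_1, k_4) = 0xCE
s_3 = InvRound(s_2, k_3) = 0x37
s_4 = InvRound(s_3, k_2) = 0x4B
s_5 = InvRound(s_4, k_1) = 0x0D
s_6 = InvRound(s_5, k_0) = 0x6C

0x6C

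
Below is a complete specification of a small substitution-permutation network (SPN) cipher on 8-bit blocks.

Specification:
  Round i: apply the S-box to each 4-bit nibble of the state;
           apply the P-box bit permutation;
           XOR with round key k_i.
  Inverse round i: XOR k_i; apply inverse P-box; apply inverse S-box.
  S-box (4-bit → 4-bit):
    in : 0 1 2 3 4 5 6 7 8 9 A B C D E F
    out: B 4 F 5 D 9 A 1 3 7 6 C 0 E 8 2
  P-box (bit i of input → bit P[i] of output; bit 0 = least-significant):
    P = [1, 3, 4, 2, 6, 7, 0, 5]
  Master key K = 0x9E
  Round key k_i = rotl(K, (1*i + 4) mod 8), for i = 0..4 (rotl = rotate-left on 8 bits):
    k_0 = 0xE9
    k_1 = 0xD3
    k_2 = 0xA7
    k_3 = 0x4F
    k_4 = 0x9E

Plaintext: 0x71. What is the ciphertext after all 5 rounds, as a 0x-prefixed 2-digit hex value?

s_0 = plaintext = 0x71
s_1 = Round(s_0, k_0) = 0xB9
s_2 = Round(s_1, k_1) = 0xE8
s_3 = Round(s_2, k_2) = 0x8D
s_4 = Round(s_3, k_3) = 0x93
s_5 = Round(s_4, k_4) = 0x4D

0x4D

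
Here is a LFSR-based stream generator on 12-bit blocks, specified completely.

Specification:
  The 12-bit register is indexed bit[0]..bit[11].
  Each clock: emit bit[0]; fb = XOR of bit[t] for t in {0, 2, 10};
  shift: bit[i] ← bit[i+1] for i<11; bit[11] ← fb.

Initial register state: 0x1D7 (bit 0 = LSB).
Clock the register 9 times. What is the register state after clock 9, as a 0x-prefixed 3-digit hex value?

0xC50

reg_0 = 0x1D7
clock 1: out=1, reg = 0x0EB
clock 2: out=1, reg = 0x875
clock 3: out=1, reg = 0x43A
clock 4: out=0, reg = 0xA1D
clock 5: out=1, reg = 0x50E
clock 6: out=0, reg = 0x287
clock 7: out=1, reg = 0x143
clock 8: out=1, reg = 0x8A1
clock 9: out=1, reg = 0xC50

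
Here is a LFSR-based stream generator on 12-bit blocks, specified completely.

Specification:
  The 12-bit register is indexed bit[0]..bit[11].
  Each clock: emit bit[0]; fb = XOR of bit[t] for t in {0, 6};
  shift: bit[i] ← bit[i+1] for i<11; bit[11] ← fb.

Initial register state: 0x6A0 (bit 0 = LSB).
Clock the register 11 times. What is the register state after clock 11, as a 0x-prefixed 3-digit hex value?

0x074

reg_0 = 0x6A0
clock 1: out=0, reg = 0x350
clock 2: out=0, reg = 0x9A8
clock 3: out=0, reg = 0x4D4
clock 4: out=0, reg = 0xA6A
clock 5: out=0, reg = 0xD35
clock 6: out=1, reg = 0xE9A
clock 7: out=0, reg = 0x74D
clock 8: out=1, reg = 0x3A6
clock 9: out=0, reg = 0x1D3
clock 10: out=1, reg = 0x0E9
clock 11: out=1, reg = 0x074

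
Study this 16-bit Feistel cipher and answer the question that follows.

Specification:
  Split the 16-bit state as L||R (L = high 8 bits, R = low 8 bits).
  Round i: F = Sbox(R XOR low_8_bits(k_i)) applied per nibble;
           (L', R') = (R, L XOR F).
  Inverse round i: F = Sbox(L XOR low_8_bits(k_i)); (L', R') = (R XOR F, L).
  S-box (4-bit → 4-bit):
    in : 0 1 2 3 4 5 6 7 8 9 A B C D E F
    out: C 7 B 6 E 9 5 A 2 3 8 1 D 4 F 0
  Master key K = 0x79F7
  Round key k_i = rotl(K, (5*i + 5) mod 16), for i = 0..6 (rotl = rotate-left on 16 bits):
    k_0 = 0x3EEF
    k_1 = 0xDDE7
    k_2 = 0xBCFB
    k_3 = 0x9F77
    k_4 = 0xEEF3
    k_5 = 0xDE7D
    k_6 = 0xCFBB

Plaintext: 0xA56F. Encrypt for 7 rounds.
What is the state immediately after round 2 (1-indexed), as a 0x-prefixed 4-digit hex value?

0x8930

s_0 = plaintext = 0xA56F
s_1 = Round(s_0, k_0) = 0x6F89
s_2 = Round(s_1, k_1) = 0x8930
s_3 = Round(s_2, k_2) = 0x3058
s_4 = Round(s_3, k_3) = 0x5880
s_5 = Round(s_4, k_4) = 0x80FE
s_6 = Round(s_5, k_5) = 0xFEA6
s_7 = Round(s_6, k_6) = 0xA68A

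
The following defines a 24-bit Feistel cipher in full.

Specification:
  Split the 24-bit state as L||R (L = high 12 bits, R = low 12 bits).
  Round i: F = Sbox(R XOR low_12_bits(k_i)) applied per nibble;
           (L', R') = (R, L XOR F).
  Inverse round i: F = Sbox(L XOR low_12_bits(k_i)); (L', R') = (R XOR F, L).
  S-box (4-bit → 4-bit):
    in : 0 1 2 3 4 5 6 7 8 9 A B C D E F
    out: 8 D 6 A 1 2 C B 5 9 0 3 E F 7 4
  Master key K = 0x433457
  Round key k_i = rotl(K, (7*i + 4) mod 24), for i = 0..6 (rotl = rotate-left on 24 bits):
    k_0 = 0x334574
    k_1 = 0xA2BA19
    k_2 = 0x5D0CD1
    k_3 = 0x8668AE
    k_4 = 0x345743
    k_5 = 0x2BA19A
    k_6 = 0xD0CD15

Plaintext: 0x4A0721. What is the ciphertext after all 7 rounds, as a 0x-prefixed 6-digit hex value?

0xC91846

s_0 = plaintext = 0x4A0721
s_1 = Round(s_0, k_0) = 0x721282
s_2 = Round(s_1, k_1) = 0x2822B2
s_3 = Round(s_2, k_2) = 0x2B2548
s_4 = Round(s_3, k_3) = 0x548DCE
s_5 = Round(s_4, k_4) = 0xDCE517
s_6 = Round(s_5, k_5) = 0x517C91
s_7 = Round(s_6, k_6) = 0xC91846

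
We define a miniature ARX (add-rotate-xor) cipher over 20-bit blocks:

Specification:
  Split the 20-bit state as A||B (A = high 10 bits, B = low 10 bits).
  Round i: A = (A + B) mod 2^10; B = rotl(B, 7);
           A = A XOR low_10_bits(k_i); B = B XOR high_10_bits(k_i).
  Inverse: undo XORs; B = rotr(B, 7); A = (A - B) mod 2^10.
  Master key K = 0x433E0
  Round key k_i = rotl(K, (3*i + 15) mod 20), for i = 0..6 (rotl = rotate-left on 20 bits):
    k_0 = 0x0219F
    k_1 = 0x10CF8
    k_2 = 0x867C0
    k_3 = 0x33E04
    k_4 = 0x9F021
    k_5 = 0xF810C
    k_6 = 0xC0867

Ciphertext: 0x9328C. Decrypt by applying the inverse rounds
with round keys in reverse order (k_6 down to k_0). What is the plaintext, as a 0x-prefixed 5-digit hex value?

0xBE4C3

s_0 = ciphertext = 0x9328C
s_1 = InvRound(s_0, k_6) = 0x6E073
s_2 = InvRound(s_1, k_5) = 0x0549F
s_3 = InvRound(s_2, k_4) = 0x45F1D
s_4 = InvRound(s_3, k_3) = 0x1F297
s_5 = InvRound(s_4, k_2) = 0xD2C71
s_6 = InvRound(s_5, k_1) = 0x88D90
s_7 = InvRound(s_6, k_0) = 0xBE4C3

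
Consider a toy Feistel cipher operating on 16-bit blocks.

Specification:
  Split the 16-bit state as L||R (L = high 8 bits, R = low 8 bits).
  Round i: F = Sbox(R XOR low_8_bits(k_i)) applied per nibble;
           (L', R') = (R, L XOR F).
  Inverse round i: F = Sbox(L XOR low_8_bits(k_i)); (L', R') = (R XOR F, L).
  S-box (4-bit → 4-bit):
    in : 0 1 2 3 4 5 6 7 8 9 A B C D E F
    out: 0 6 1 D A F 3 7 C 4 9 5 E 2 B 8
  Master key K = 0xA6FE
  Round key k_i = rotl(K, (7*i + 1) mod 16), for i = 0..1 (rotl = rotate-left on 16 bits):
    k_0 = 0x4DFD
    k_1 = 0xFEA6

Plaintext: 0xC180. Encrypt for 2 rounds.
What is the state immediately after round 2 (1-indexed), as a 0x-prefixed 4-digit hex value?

s_0 = plaintext = 0xC180
s_1 = Round(s_0, k_0) = 0x80B3
s_2 = Round(s_1, k_1) = 0xB3EF

0xB3EF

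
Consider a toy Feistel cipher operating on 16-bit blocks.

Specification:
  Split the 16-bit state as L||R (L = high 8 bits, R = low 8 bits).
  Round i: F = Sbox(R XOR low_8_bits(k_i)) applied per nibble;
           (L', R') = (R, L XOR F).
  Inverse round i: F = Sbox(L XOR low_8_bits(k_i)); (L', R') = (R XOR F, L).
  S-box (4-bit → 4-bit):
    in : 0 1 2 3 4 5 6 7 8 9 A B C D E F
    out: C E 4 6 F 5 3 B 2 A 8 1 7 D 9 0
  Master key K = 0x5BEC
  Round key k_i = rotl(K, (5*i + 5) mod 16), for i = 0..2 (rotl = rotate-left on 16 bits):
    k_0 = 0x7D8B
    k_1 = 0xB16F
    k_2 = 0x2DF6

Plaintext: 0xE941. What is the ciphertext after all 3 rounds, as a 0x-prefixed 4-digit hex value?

s_0 = plaintext = 0xE941
s_1 = Round(s_0, k_0) = 0x4191
s_2 = Round(s_1, k_1) = 0x9148
s_3 = Round(s_2, k_2) = 0x4888

0x4888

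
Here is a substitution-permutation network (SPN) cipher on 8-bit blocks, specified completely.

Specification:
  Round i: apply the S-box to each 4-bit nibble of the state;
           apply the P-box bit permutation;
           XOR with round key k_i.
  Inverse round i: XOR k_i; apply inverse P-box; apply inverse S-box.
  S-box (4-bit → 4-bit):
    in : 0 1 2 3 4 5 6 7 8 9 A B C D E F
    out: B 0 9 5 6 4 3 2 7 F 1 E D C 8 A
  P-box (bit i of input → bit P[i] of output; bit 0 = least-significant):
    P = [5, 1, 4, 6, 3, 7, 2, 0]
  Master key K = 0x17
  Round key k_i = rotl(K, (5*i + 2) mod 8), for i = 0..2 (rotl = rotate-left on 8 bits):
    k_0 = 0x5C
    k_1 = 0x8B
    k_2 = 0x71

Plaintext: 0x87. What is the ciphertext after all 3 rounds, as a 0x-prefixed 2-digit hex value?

0x30

s_0 = plaintext = 0x87
s_1 = Round(s_0, k_0) = 0xD2
s_2 = Round(s_1, k_1) = 0xEE
s_3 = Round(s_2, k_2) = 0x30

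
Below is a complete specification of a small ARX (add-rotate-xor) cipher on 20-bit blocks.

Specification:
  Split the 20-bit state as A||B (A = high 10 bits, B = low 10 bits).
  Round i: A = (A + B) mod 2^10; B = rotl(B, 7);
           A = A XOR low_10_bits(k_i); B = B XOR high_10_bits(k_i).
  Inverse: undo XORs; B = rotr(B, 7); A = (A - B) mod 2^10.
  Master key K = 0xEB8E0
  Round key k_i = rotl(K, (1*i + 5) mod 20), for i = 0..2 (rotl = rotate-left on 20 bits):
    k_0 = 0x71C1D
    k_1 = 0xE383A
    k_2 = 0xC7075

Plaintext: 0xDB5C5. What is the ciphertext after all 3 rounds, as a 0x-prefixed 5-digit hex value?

0x20390

s_0 = plaintext = 0xDB5C5
s_1 = Round(s_0, k_0) = 0x4BF7F
s_2 = Round(s_1, k_1) = 0x25061
s_3 = Round(s_2, k_2) = 0x20390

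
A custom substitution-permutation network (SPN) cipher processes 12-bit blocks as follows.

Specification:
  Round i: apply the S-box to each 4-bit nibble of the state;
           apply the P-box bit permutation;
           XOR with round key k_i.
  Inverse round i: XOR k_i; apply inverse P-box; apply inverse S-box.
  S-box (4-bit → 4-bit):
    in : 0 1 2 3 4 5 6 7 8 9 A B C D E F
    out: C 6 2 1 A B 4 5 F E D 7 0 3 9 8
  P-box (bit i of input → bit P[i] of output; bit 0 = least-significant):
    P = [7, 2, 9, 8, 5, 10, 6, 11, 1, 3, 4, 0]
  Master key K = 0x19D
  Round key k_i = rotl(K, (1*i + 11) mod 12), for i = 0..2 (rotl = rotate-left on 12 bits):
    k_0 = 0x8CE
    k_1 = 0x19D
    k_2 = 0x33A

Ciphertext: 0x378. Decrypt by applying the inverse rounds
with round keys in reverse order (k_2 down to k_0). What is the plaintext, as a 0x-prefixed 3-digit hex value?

s_0 = ciphertext = 0x378
s_1 = InvRound(s_0, k_2) = 0x36C
s_2 = InvRound(s_1, k_1) = 0x077
s_3 = InvRound(s_2, k_0) = 0x9E3

0x9E3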